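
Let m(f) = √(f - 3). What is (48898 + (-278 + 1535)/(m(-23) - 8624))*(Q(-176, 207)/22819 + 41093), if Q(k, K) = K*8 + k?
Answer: 568357166877028075386/282854443373 - 392897409093*I*√26/565708886746 ≈ 2.0094e+9 - 3.5414*I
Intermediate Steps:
Q(k, K) = k + 8*K (Q(k, K) = 8*K + k = k + 8*K)
m(f) = √(-3 + f)
(48898 + (-278 + 1535)/(m(-23) - 8624))*(Q(-176, 207)/22819 + 41093) = (48898 + (-278 + 1535)/(√(-3 - 23) - 8624))*((-176 + 8*207)/22819 + 41093) = (48898 + 1257/(√(-26) - 8624))*((-176 + 1656)*(1/22819) + 41093) = (48898 + 1257/(I*√26 - 8624))*(1480*(1/22819) + 41093) = (48898 + 1257/(-8624 + I*√26))*(1480/22819 + 41093) = (48898 + 1257/(-8624 + I*√26))*(937702647/22819) = 45851784033006/22819 + 1178692227279/(22819*(-8624 + I*√26))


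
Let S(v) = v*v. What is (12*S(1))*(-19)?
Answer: -228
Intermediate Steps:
S(v) = v**2
(12*S(1))*(-19) = (12*1**2)*(-19) = (12*1)*(-19) = 12*(-19) = -228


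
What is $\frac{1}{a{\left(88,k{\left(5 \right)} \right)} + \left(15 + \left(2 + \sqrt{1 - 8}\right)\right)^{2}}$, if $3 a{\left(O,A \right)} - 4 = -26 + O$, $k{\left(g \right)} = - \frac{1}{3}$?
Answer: $\frac{76}{25127} - \frac{17 i \sqrt{7}}{50254} \approx 0.0030246 - 0.00089501 i$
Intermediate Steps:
$k{\left(g \right)} = - \frac{1}{3}$ ($k{\left(g \right)} = \left(-1\right) \frac{1}{3} = - \frac{1}{3}$)
$a{\left(O,A \right)} = - \frac{22}{3} + \frac{O}{3}$ ($a{\left(O,A \right)} = \frac{4}{3} + \frac{-26 + O}{3} = \frac{4}{3} + \left(- \frac{26}{3} + \frac{O}{3}\right) = - \frac{22}{3} + \frac{O}{3}$)
$\frac{1}{a{\left(88,k{\left(5 \right)} \right)} + \left(15 + \left(2 + \sqrt{1 - 8}\right)\right)^{2}} = \frac{1}{\left(- \frac{22}{3} + \frac{1}{3} \cdot 88\right) + \left(15 + \left(2 + \sqrt{1 - 8}\right)\right)^{2}} = \frac{1}{\left(- \frac{22}{3} + \frac{88}{3}\right) + \left(15 + \left(2 + \sqrt{-7}\right)\right)^{2}} = \frac{1}{22 + \left(15 + \left(2 + i \sqrt{7}\right)\right)^{2}} = \frac{1}{22 + \left(17 + i \sqrt{7}\right)^{2}}$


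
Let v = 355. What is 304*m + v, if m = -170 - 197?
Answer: -111213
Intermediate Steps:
m = -367
304*m + v = 304*(-367) + 355 = -111568 + 355 = -111213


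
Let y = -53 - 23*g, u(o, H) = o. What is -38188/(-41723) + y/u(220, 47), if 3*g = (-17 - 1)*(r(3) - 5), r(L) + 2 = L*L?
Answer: 1609599/834460 ≈ 1.9289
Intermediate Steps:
r(L) = -2 + L**2 (r(L) = -2 + L*L = -2 + L**2)
g = -12 (g = ((-17 - 1)*((-2 + 3**2) - 5))/3 = (-18*((-2 + 9) - 5))/3 = (-18*(7 - 5))/3 = (-18*2)/3 = (1/3)*(-36) = -12)
y = 223 (y = -53 - 23*(-12) = -53 + 276 = 223)
-38188/(-41723) + y/u(220, 47) = -38188/(-41723) + 223/220 = -38188*(-1/41723) + 223*(1/220) = 38188/41723 + 223/220 = 1609599/834460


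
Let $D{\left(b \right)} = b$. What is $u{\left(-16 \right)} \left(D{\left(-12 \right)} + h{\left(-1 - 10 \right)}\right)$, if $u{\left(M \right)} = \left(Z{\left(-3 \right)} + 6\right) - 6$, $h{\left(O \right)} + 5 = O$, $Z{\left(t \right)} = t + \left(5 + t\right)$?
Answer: $28$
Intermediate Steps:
$Z{\left(t \right)} = 5 + 2 t$
$h{\left(O \right)} = -5 + O$
$u{\left(M \right)} = -1$ ($u{\left(M \right)} = \left(\left(5 + 2 \left(-3\right)\right) + 6\right) - 6 = \left(\left(5 - 6\right) + 6\right) - 6 = \left(-1 + 6\right) - 6 = 5 - 6 = -1$)
$u{\left(-16 \right)} \left(D{\left(-12 \right)} + h{\left(-1 - 10 \right)}\right) = - (-12 - 16) = \left(-1\right) \left(-28\right) = 28$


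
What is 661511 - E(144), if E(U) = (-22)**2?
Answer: 661027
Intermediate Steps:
E(U) = 484
661511 - E(144) = 661511 - 1*484 = 661511 - 484 = 661027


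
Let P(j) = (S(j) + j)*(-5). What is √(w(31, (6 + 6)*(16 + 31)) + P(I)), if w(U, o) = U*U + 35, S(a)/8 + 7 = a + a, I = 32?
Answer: 38*I ≈ 38.0*I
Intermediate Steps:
S(a) = -56 + 16*a (S(a) = -56 + 8*(a + a) = -56 + 8*(2*a) = -56 + 16*a)
w(U, o) = 35 + U² (w(U, o) = U² + 35 = 35 + U²)
P(j) = 280 - 85*j (P(j) = ((-56 + 16*j) + j)*(-5) = (-56 + 17*j)*(-5) = 280 - 85*j)
√(w(31, (6 + 6)*(16 + 31)) + P(I)) = √((35 + 31²) + (280 - 85*32)) = √((35 + 961) + (280 - 2720)) = √(996 - 2440) = √(-1444) = 38*I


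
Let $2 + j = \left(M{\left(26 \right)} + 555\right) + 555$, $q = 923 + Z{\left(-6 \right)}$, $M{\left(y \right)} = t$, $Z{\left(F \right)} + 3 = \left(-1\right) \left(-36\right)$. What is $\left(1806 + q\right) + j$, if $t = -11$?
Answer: $3859$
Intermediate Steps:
$Z{\left(F \right)} = 33$ ($Z{\left(F \right)} = -3 - -36 = -3 + 36 = 33$)
$M{\left(y \right)} = -11$
$q = 956$ ($q = 923 + 33 = 956$)
$j = 1097$ ($j = -2 + \left(\left(-11 + 555\right) + 555\right) = -2 + \left(544 + 555\right) = -2 + 1099 = 1097$)
$\left(1806 + q\right) + j = \left(1806 + 956\right) + 1097 = 2762 + 1097 = 3859$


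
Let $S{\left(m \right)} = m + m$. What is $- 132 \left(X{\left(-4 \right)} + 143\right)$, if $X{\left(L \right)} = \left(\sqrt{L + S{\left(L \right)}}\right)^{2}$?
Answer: $-17292$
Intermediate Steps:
$S{\left(m \right)} = 2 m$
$X{\left(L \right)} = 3 L$ ($X{\left(L \right)} = \left(\sqrt{L + 2 L}\right)^{2} = \left(\sqrt{3 L}\right)^{2} = \left(\sqrt{3} \sqrt{L}\right)^{2} = 3 L$)
$- 132 \left(X{\left(-4 \right)} + 143\right) = - 132 \left(3 \left(-4\right) + 143\right) = - 132 \left(-12 + 143\right) = \left(-132\right) 131 = -17292$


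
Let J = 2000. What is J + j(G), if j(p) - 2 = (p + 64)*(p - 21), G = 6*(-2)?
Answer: 286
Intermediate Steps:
G = -12
j(p) = 2 + (-21 + p)*(64 + p) (j(p) = 2 + (p + 64)*(p - 21) = 2 + (64 + p)*(-21 + p) = 2 + (-21 + p)*(64 + p))
J + j(G) = 2000 + (-1342 + (-12)² + 43*(-12)) = 2000 + (-1342 + 144 - 516) = 2000 - 1714 = 286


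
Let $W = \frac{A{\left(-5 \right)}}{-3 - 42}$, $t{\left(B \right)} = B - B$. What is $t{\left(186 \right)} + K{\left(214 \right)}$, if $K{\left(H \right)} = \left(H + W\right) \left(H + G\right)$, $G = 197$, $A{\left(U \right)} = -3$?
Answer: $\frac{439907}{5} \approx 87981.0$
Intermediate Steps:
$t{\left(B \right)} = 0$
$W = \frac{1}{15}$ ($W = - \frac{3}{-3 - 42} = - \frac{3}{-45} = \left(-3\right) \left(- \frac{1}{45}\right) = \frac{1}{15} \approx 0.066667$)
$K{\left(H \right)} = \left(197 + H\right) \left(\frac{1}{15} + H\right)$ ($K{\left(H \right)} = \left(H + \frac{1}{15}\right) \left(H + 197\right) = \left(\frac{1}{15} + H\right) \left(197 + H\right) = \left(197 + H\right) \left(\frac{1}{15} + H\right)$)
$t{\left(186 \right)} + K{\left(214 \right)} = 0 + \left(\frac{197}{15} + 214^{2} + \frac{2956}{15} \cdot 214\right) = 0 + \left(\frac{197}{15} + 45796 + \frac{632584}{15}\right) = 0 + \frac{439907}{5} = \frac{439907}{5}$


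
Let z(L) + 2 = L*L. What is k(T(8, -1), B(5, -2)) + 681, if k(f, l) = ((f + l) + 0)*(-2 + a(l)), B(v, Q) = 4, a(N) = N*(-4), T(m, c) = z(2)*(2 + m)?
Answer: 249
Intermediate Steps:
z(L) = -2 + L² (z(L) = -2 + L*L = -2 + L²)
T(m, c) = 4 + 2*m (T(m, c) = (-2 + 2²)*(2 + m) = (-2 + 4)*(2 + m) = 2*(2 + m) = 4 + 2*m)
a(N) = -4*N
k(f, l) = (-2 - 4*l)*(f + l) (k(f, l) = ((f + l) + 0)*(-2 - 4*l) = (f + l)*(-2 - 4*l) = (-2 - 4*l)*(f + l))
k(T(8, -1), B(5, -2)) + 681 = (-4*4² - 2*(4 + 2*8) - 2*4 - 4*(4 + 2*8)*4) + 681 = (-4*16 - 2*(4 + 16) - 8 - 4*(4 + 16)*4) + 681 = (-64 - 2*20 - 8 - 4*20*4) + 681 = (-64 - 40 - 8 - 320) + 681 = -432 + 681 = 249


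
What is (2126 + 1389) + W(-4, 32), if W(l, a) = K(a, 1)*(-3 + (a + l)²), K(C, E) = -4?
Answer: 391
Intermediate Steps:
W(l, a) = 12 - 4*(a + l)² (W(l, a) = -4*(-3 + (a + l)²) = 12 - 4*(a + l)²)
(2126 + 1389) + W(-4, 32) = (2126 + 1389) + (12 - 4*(32 - 4)²) = 3515 + (12 - 4*28²) = 3515 + (12 - 4*784) = 3515 + (12 - 3136) = 3515 - 3124 = 391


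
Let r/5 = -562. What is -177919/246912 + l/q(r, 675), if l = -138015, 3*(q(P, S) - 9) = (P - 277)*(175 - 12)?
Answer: 706223473/6901931136 ≈ 0.10232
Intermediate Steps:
r = -2810 (r = 5*(-562) = -2810)
q(P, S) = -45124/3 + 163*P/3 (q(P, S) = 9 + ((P - 277)*(175 - 12))/3 = 9 + ((-277 + P)*163)/3 = 9 + (-45151 + 163*P)/3 = 9 + (-45151/3 + 163*P/3) = -45124/3 + 163*P/3)
-177919/246912 + l/q(r, 675) = -177919/246912 - 138015/(-45124/3 + (163/3)*(-2810)) = -177919*1/246912 - 138015/(-45124/3 - 458030/3) = -177919/246912 - 138015/(-167718) = -177919/246912 - 138015*(-1/167718) = -177919/246912 + 46005/55906 = 706223473/6901931136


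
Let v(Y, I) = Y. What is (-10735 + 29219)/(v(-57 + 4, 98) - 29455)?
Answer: -4621/7377 ≈ -0.62641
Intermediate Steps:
(-10735 + 29219)/(v(-57 + 4, 98) - 29455) = (-10735 + 29219)/((-57 + 4) - 29455) = 18484/(-53 - 29455) = 18484/(-29508) = 18484*(-1/29508) = -4621/7377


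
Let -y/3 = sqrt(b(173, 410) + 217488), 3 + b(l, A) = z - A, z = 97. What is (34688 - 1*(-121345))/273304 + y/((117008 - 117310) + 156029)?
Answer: 156033/273304 - 2*sqrt(54293)/51909 ≈ 0.56194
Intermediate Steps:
b(l, A) = 94 - A (b(l, A) = -3 + (97 - A) = 94 - A)
y = -6*sqrt(54293) (y = -3*sqrt((94 - 1*410) + 217488) = -3*sqrt((94 - 410) + 217488) = -3*sqrt(-316 + 217488) = -6*sqrt(54293) ≈ -1398.1)
(34688 - 1*(-121345))/273304 + y/((117008 - 117310) + 156029) = (34688 - 1*(-121345))/273304 + (-6*sqrt(54293))/((117008 - 117310) + 156029) = (34688 + 121345)*(1/273304) + (-6*sqrt(54293))/(-302 + 156029) = 156033*(1/273304) - 6*sqrt(54293)/155727 = 156033/273304 - 6*sqrt(54293)*(1/155727) = 156033/273304 - 2*sqrt(54293)/51909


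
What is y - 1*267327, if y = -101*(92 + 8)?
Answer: -277427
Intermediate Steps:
y = -10100 (y = -101*100 = -10100)
y - 1*267327 = -10100 - 1*267327 = -10100 - 267327 = -277427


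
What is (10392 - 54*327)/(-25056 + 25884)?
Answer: -1211/138 ≈ -8.7754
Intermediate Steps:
(10392 - 54*327)/(-25056 + 25884) = (10392 - 17658)/828 = -7266*1/828 = -1211/138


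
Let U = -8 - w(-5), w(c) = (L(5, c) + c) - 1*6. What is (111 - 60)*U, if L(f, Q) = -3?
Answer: 306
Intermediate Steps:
w(c) = -9 + c (w(c) = (-3 + c) - 1*6 = (-3 + c) - 6 = -9 + c)
U = 6 (U = -8 - (-9 - 5) = -8 - 1*(-14) = -8 + 14 = 6)
(111 - 60)*U = (111 - 60)*6 = 51*6 = 306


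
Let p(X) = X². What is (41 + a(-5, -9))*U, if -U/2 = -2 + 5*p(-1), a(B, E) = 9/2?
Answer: -273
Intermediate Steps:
a(B, E) = 9/2 (a(B, E) = 9*(½) = 9/2)
U = -6 (U = -2*(-2 + 5*(-1)²) = -2*(-2 + 5*1) = -2*(-2 + 5) = -2*3 = -6)
(41 + a(-5, -9))*U = (41 + 9/2)*(-6) = (91/2)*(-6) = -273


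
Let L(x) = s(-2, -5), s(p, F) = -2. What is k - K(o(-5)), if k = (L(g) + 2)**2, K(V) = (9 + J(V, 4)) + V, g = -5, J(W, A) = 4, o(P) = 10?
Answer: -23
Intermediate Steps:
L(x) = -2
K(V) = 13 + V (K(V) = (9 + 4) + V = 13 + V)
k = 0 (k = (-2 + 2)**2 = 0**2 = 0)
k - K(o(-5)) = 0 - (13 + 10) = 0 - 1*23 = 0 - 23 = -23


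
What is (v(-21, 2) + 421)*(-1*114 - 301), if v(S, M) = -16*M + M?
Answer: -162265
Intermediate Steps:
v(S, M) = -15*M
(v(-21, 2) + 421)*(-1*114 - 301) = (-15*2 + 421)*(-1*114 - 301) = (-30 + 421)*(-114 - 301) = 391*(-415) = -162265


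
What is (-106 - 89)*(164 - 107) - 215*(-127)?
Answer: 16190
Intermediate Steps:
(-106 - 89)*(164 - 107) - 215*(-127) = -195*57 + 27305 = -11115 + 27305 = 16190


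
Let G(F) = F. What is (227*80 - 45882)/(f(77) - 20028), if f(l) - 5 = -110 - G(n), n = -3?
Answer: 13861/10065 ≈ 1.3771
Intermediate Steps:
f(l) = -102 (f(l) = 5 + (-110 - 1*(-3)) = 5 + (-110 + 3) = 5 - 107 = -102)
(227*80 - 45882)/(f(77) - 20028) = (227*80 - 45882)/(-102 - 20028) = (18160 - 45882)/(-20130) = -27722*(-1/20130) = 13861/10065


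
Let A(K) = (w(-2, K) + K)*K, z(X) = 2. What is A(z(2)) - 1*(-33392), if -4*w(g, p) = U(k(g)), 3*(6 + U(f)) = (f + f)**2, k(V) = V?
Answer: 100189/3 ≈ 33396.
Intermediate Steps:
U(f) = -6 + 4*f**2/3 (U(f) = -6 + (f + f)**2/3 = -6 + (2*f)**2/3 = -6 + (4*f**2)/3 = -6 + 4*f**2/3)
w(g, p) = 3/2 - g**2/3 (w(g, p) = -(-6 + 4*g**2/3)/4 = 3/2 - g**2/3)
A(K) = K*(1/6 + K) (A(K) = ((3/2 - 1/3*(-2)**2) + K)*K = ((3/2 - 1/3*4) + K)*K = ((3/2 - 4/3) + K)*K = (1/6 + K)*K = K*(1/6 + K))
A(z(2)) - 1*(-33392) = 2*(1/6 + 2) - 1*(-33392) = 2*(13/6) + 33392 = 13/3 + 33392 = 100189/3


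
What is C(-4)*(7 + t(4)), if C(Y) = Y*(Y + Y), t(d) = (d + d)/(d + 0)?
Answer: 288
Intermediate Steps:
t(d) = 2 (t(d) = (2*d)/d = 2)
C(Y) = 2*Y² (C(Y) = Y*(2*Y) = 2*Y²)
C(-4)*(7 + t(4)) = (2*(-4)²)*(7 + 2) = (2*16)*9 = 32*9 = 288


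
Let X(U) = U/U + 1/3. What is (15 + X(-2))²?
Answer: 2401/9 ≈ 266.78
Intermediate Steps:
X(U) = 4/3 (X(U) = 1 + 1*(⅓) = 1 + ⅓ = 4/3)
(15 + X(-2))² = (15 + 4/3)² = (49/3)² = 2401/9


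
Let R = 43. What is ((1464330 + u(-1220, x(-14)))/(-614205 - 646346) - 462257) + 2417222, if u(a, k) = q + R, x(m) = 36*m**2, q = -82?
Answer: 2464331621424/1260551 ≈ 1.9550e+6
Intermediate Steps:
u(a, k) = -39 (u(a, k) = -82 + 43 = -39)
((1464330 + u(-1220, x(-14)))/(-614205 - 646346) - 462257) + 2417222 = ((1464330 - 39)/(-614205 - 646346) - 462257) + 2417222 = (1464291/(-1260551) - 462257) + 2417222 = (1464291*(-1/1260551) - 462257) + 2417222 = (-1464291/1260551 - 462257) + 2417222 = -582699987898/1260551 + 2417222 = 2464331621424/1260551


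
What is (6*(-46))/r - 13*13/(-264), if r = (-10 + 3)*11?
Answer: 7807/1848 ≈ 4.2246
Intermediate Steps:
r = -77 (r = -7*11 = -77)
(6*(-46))/r - 13*13/(-264) = (6*(-46))/(-77) - 13*13/(-264) = -276*(-1/77) - 169*(-1/264) = 276/77 + 169/264 = 7807/1848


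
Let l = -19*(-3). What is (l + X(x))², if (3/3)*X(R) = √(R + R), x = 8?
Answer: 3721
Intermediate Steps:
X(R) = √2*√R (X(R) = √(R + R) = √(2*R) = √2*√R)
l = 57
(l + X(x))² = (57 + √2*√8)² = (57 + √2*(2*√2))² = (57 + 4)² = 61² = 3721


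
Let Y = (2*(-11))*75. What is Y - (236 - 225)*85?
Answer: -2585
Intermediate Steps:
Y = -1650 (Y = -22*75 = -1650)
Y - (236 - 225)*85 = -1650 - (236 - 225)*85 = -1650 - 11*85 = -1650 - 1*935 = -1650 - 935 = -2585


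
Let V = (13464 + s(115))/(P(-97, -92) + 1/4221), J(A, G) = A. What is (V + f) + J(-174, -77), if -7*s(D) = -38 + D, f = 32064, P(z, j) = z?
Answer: 13000128927/409436 ≈ 31751.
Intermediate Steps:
s(D) = 38/7 - D/7 (s(D) = -(-38 + D)/7 = 38/7 - D/7)
V = -56785113/409436 (V = (13464 + (38/7 - ⅐*115))/(-97 + 1/4221) = (13464 + (38/7 - 115/7))/(-97 + 1/4221) = (13464 - 11)/(-409436/4221) = 13453*(-4221/409436) = -56785113/409436 ≈ -138.69)
(V + f) + J(-174, -77) = (-56785113/409436 + 32064) - 174 = 13071370791/409436 - 174 = 13000128927/409436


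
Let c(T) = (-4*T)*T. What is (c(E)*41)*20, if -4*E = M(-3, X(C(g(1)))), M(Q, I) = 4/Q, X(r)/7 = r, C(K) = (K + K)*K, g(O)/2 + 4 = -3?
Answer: -3280/9 ≈ -364.44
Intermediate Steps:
g(O) = -14 (g(O) = -8 + 2*(-3) = -8 - 6 = -14)
C(K) = 2*K² (C(K) = (2*K)*K = 2*K²)
X(r) = 7*r
E = ⅓ (E = -1/(-3) = -(-1)/3 = -¼*(-4/3) = ⅓ ≈ 0.33333)
c(T) = -4*T²
(c(E)*41)*20 = (-4*(⅓)²*41)*20 = (-4*⅑*41)*20 = -4/9*41*20 = -164/9*20 = -3280/9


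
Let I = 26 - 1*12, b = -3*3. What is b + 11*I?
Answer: 145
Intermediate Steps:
b = -9
I = 14 (I = 26 - 12 = 14)
b + 11*I = -9 + 11*14 = -9 + 154 = 145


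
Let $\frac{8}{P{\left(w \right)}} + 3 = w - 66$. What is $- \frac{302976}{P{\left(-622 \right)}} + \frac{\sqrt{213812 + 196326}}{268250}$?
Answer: $26169552 + \frac{\sqrt{410138}}{268250} \approx 2.617 \cdot 10^{7}$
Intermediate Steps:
$P{\left(w \right)} = \frac{8}{-69 + w}$ ($P{\left(w \right)} = \frac{8}{-3 + \left(w - 66\right)} = \frac{8}{-3 + \left(-66 + w\right)} = \frac{8}{-69 + w}$)
$- \frac{302976}{P{\left(-622 \right)}} + \frac{\sqrt{213812 + 196326}}{268250} = - \frac{302976}{8 \frac{1}{-69 - 622}} + \frac{\sqrt{213812 + 196326}}{268250} = - \frac{302976}{8 \frac{1}{-691}} + \sqrt{410138} \cdot \frac{1}{268250} = - \frac{302976}{8 \left(- \frac{1}{691}\right)} + \frac{\sqrt{410138}}{268250} = - \frac{302976}{- \frac{8}{691}} + \frac{\sqrt{410138}}{268250} = \left(-302976\right) \left(- \frac{691}{8}\right) + \frac{\sqrt{410138}}{268250} = 26169552 + \frac{\sqrt{410138}}{268250}$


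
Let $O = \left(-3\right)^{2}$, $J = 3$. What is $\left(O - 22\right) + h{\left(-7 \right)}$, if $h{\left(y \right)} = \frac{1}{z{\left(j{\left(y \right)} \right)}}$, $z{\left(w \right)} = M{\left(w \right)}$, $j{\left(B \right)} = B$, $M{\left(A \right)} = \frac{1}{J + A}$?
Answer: $-17$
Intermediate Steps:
$O = 9$
$M{\left(A \right)} = \frac{1}{3 + A}$
$z{\left(w \right)} = \frac{1}{3 + w}$
$h{\left(y \right)} = 3 + y$ ($h{\left(y \right)} = \frac{1}{\frac{1}{3 + y}} = 3 + y$)
$\left(O - 22\right) + h{\left(-7 \right)} = \left(9 - 22\right) + \left(3 - 7\right) = -13 - 4 = -17$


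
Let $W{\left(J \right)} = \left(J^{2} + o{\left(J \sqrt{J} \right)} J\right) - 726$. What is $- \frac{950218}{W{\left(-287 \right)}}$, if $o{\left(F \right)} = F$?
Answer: $- \frac{38789324087}{976930374828} + \frac{39134253221 i \sqrt{287}}{976930374828} \approx -0.039705 + 0.67863 i$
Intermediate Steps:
$W{\left(J \right)} = -726 + J^{2} + J^{\frac{5}{2}}$ ($W{\left(J \right)} = \left(J^{2} + J \sqrt{J} J\right) - 726 = \left(J^{2} + J^{\frac{3}{2}} J\right) - 726 = \left(J^{2} + J^{\frac{5}{2}}\right) - 726 = -726 + J^{2} + J^{\frac{5}{2}}$)
$- \frac{950218}{W{\left(-287 \right)}} = - \frac{950218}{-726 + \left(-287\right)^{2} + \left(-287\right)^{\frac{5}{2}}} = - \frac{950218}{-726 + 82369 + 82369 i \sqrt{287}} = - \frac{950218}{81643 + 82369 i \sqrt{287}}$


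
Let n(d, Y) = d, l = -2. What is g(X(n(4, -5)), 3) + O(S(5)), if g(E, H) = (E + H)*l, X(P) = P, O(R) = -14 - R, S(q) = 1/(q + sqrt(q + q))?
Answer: -85/3 + sqrt(10)/15 ≈ -28.123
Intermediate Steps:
S(q) = 1/(q + sqrt(2)*sqrt(q)) (S(q) = 1/(q + sqrt(2*q)) = 1/(q + sqrt(2)*sqrt(q)))
g(E, H) = -2*E - 2*H (g(E, H) = (E + H)*(-2) = -2*E - 2*H)
g(X(n(4, -5)), 3) + O(S(5)) = (-2*4 - 2*3) + (-14 - 1/(5 + sqrt(2)*sqrt(5))) = (-8 - 6) + (-14 - 1/(5 + sqrt(10))) = -14 + (-14 - 1/(5 + sqrt(10))) = -28 - 1/(5 + sqrt(10))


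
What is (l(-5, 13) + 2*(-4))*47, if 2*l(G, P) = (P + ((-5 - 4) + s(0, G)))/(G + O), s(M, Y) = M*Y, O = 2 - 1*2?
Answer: -1974/5 ≈ -394.80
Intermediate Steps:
O = 0 (O = 2 - 2 = 0)
l(G, P) = (-9 + P)/(2*G) (l(G, P) = ((P + ((-5 - 4) + 0*G))/(G + 0))/2 = ((P + (-9 + 0))/G)/2 = ((P - 9)/G)/2 = ((-9 + P)/G)/2 = (-9 + P)/(2*G))
(l(-5, 13) + 2*(-4))*47 = ((1/2)*(-9 + 13)/(-5) + 2*(-4))*47 = ((1/2)*(-1/5)*4 - 8)*47 = (-2/5 - 8)*47 = -42/5*47 = -1974/5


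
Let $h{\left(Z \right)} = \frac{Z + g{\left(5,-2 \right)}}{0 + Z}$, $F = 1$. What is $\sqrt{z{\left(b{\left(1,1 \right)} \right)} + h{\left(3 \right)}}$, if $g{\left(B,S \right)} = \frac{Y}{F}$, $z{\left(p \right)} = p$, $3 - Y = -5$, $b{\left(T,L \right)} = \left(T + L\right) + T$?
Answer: $\frac{2 \sqrt{15}}{3} \approx 2.582$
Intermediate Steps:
$b{\left(T,L \right)} = L + 2 T$ ($b{\left(T,L \right)} = \left(L + T\right) + T = L + 2 T$)
$Y = 8$ ($Y = 3 - -5 = 3 + 5 = 8$)
$g{\left(B,S \right)} = 8$ ($g{\left(B,S \right)} = \frac{8}{1} = 8 \cdot 1 = 8$)
$h{\left(Z \right)} = \frac{8 + Z}{Z}$ ($h{\left(Z \right)} = \frac{Z + 8}{0 + Z} = \frac{8 + Z}{Z}$)
$\sqrt{z{\left(b{\left(1,1 \right)} \right)} + h{\left(3 \right)}} = \sqrt{\left(1 + 2 \cdot 1\right) + \frac{8 + 3}{3}} = \sqrt{\left(1 + 2\right) + \frac{1}{3} \cdot 11} = \sqrt{3 + \frac{11}{3}} = \sqrt{\frac{20}{3}} = \frac{2 \sqrt{15}}{3}$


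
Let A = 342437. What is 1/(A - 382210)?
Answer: -1/39773 ≈ -2.5143e-5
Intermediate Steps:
1/(A - 382210) = 1/(342437 - 382210) = 1/(-39773) = -1/39773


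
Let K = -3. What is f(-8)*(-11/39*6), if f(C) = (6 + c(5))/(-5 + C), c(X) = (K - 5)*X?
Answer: -748/169 ≈ -4.4260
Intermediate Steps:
c(X) = -8*X (c(X) = (-3 - 5)*X = -8*X)
f(C) = -34/(-5 + C) (f(C) = (6 - 8*5)/(-5 + C) = (6 - 40)/(-5 + C) = -34/(-5 + C))
f(-8)*(-11/39*6) = (-34/(-5 - 8))*(-11/39*6) = (-34/(-13))*(-11*1/39*6) = (-34*(-1/13))*(-11/39*6) = (34/13)*(-22/13) = -748/169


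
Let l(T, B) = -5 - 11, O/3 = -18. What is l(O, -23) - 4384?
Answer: -4400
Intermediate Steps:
O = -54 (O = 3*(-18) = -54)
l(T, B) = -16
l(O, -23) - 4384 = -16 - 4384 = -4400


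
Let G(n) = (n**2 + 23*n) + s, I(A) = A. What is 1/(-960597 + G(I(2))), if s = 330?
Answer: -1/960217 ≈ -1.0414e-6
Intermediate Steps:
G(n) = 330 + n**2 + 23*n (G(n) = (n**2 + 23*n) + 330 = 330 + n**2 + 23*n)
1/(-960597 + G(I(2))) = 1/(-960597 + (330 + 2**2 + 23*2)) = 1/(-960597 + (330 + 4 + 46)) = 1/(-960597 + 380) = 1/(-960217) = -1/960217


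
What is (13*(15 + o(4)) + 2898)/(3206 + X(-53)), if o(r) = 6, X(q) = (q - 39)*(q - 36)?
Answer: 1057/3798 ≈ 0.27830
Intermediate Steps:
X(q) = (-39 + q)*(-36 + q)
(13*(15 + o(4)) + 2898)/(3206 + X(-53)) = (13*(15 + 6) + 2898)/(3206 + (1404 + (-53)² - 75*(-53))) = (13*21 + 2898)/(3206 + (1404 + 2809 + 3975)) = (273 + 2898)/(3206 + 8188) = 3171/11394 = 3171*(1/11394) = 1057/3798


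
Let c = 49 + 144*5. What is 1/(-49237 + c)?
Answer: -1/48468 ≈ -2.0632e-5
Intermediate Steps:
c = 769 (c = 49 + 720 = 769)
1/(-49237 + c) = 1/(-49237 + 769) = 1/(-48468) = -1/48468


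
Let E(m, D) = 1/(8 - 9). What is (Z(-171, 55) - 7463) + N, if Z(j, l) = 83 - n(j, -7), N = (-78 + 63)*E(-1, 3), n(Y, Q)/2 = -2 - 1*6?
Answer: -7349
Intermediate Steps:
n(Y, Q) = -16 (n(Y, Q) = 2*(-2 - 1*6) = 2*(-2 - 6) = 2*(-8) = -16)
E(m, D) = -1 (E(m, D) = 1/(-1) = -1)
N = 15 (N = (-78 + 63)*(-1) = -15*(-1) = 15)
Z(j, l) = 99 (Z(j, l) = 83 - 1*(-16) = 83 + 16 = 99)
(Z(-171, 55) - 7463) + N = (99 - 7463) + 15 = -7364 + 15 = -7349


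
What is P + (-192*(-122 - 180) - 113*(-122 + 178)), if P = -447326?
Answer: -395670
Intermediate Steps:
P + (-192*(-122 - 180) - 113*(-122 + 178)) = -447326 + (-192*(-122 - 180) - 113*(-122 + 178)) = -447326 + (-192*(-302) - 113*56) = -447326 + (57984 - 6328) = -447326 + 51656 = -395670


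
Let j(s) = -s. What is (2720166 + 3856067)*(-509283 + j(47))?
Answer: -3349472753890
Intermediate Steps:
(2720166 + 3856067)*(-509283 + j(47)) = (2720166 + 3856067)*(-509283 - 1*47) = 6576233*(-509283 - 47) = 6576233*(-509330) = -3349472753890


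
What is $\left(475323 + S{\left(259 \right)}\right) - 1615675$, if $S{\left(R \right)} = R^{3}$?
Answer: $16233627$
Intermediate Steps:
$\left(475323 + S{\left(259 \right)}\right) - 1615675 = \left(475323 + 259^{3}\right) - 1615675 = \left(475323 + 17373979\right) - 1615675 = 17849302 - 1615675 = 16233627$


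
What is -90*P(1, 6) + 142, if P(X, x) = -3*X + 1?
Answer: 322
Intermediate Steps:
P(X, x) = 1 - 3*X
-90*P(1, 6) + 142 = -90*(1 - 3*1) + 142 = -90*(1 - 3) + 142 = -90*(-2) + 142 = -9*(-20) + 142 = 180 + 142 = 322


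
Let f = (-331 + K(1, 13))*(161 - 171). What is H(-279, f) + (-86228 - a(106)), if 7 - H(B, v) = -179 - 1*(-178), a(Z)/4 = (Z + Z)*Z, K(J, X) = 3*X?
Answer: -176108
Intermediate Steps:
a(Z) = 8*Z**2 (a(Z) = 4*((Z + Z)*Z) = 4*((2*Z)*Z) = 4*(2*Z**2) = 8*Z**2)
f = 2920 (f = (-331 + 3*13)*(161 - 171) = (-331 + 39)*(-10) = -292*(-10) = 2920)
H(B, v) = 8 (H(B, v) = 7 - (-179 - 1*(-178)) = 7 - (-179 + 178) = 7 - 1*(-1) = 7 + 1 = 8)
H(-279, f) + (-86228 - a(106)) = 8 + (-86228 - 8*106**2) = 8 + (-86228 - 8*11236) = 8 + (-86228 - 1*89888) = 8 + (-86228 - 89888) = 8 - 176116 = -176108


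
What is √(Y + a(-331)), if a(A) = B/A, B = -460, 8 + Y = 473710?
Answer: 3*√5766601898/331 ≈ 688.26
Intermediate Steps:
Y = 473702 (Y = -8 + 473710 = 473702)
a(A) = -460/A
√(Y + a(-331)) = √(473702 - 460/(-331)) = √(473702 - 460*(-1/331)) = √(473702 + 460/331) = √(156795822/331) = 3*√5766601898/331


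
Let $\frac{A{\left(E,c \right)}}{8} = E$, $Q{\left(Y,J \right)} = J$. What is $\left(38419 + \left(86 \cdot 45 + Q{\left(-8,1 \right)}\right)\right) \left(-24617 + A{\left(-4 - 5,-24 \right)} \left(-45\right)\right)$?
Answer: $-904033330$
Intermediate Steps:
$A{\left(E,c \right)} = 8 E$
$\left(38419 + \left(86 \cdot 45 + Q{\left(-8,1 \right)}\right)\right) \left(-24617 + A{\left(-4 - 5,-24 \right)} \left(-45\right)\right) = \left(38419 + \left(86 \cdot 45 + 1\right)\right) \left(-24617 + 8 \left(-4 - 5\right) \left(-45\right)\right) = \left(38419 + \left(3870 + 1\right)\right) \left(-24617 + 8 \left(-4 - 5\right) \left(-45\right)\right) = \left(38419 + 3871\right) \left(-24617 + 8 \left(-9\right) \left(-45\right)\right) = 42290 \left(-24617 - -3240\right) = 42290 \left(-24617 + 3240\right) = 42290 \left(-21377\right) = -904033330$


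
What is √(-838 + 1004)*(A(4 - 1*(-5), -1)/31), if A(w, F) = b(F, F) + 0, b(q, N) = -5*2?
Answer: -10*√166/31 ≈ -4.1562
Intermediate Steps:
b(q, N) = -10
A(w, F) = -10 (A(w, F) = -10 + 0 = -10)
√(-838 + 1004)*(A(4 - 1*(-5), -1)/31) = √(-838 + 1004)*(-10/31) = √166*(-10*1/31) = √166*(-10/31) = -10*√166/31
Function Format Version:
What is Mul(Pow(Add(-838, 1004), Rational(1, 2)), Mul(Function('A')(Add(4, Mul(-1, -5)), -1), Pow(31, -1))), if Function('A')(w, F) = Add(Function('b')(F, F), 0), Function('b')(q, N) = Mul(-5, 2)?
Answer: Mul(Rational(-10, 31), Pow(166, Rational(1, 2))) ≈ -4.1562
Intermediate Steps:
Function('b')(q, N) = -10
Function('A')(w, F) = -10 (Function('A')(w, F) = Add(-10, 0) = -10)
Mul(Pow(Add(-838, 1004), Rational(1, 2)), Mul(Function('A')(Add(4, Mul(-1, -5)), -1), Pow(31, -1))) = Mul(Pow(Add(-838, 1004), Rational(1, 2)), Mul(-10, Pow(31, -1))) = Mul(Pow(166, Rational(1, 2)), Mul(-10, Rational(1, 31))) = Mul(Pow(166, Rational(1, 2)), Rational(-10, 31)) = Mul(Rational(-10, 31), Pow(166, Rational(1, 2)))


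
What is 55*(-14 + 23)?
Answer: 495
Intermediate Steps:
55*(-14 + 23) = 55*9 = 495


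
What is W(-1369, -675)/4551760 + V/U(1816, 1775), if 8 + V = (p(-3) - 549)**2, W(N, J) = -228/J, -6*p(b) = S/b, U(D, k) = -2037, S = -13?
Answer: -49738358121557/335279796750 ≈ -148.35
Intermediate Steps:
p(b) = 13/(6*b) (p(b) = -(-13)/(6*b) = 13/(6*b))
V = 97908433/324 (V = -8 + ((13/6)/(-3) - 549)**2 = -8 + ((13/6)*(-1/3) - 549)**2 = -8 + (-13/18 - 549)**2 = -8 + (-9895/18)**2 = -8 + 97911025/324 = 97908433/324 ≈ 3.0219e+5)
W(-1369, -675)/4551760 + V/U(1816, 1775) = -228/(-675)/4551760 + (97908433/324)/(-2037) = -228*(-1/675)*(1/4551760) + (97908433/324)*(-1/2037) = (76/225)*(1/4551760) - 13986919/94284 = 19/256036500 - 13986919/94284 = -49738358121557/335279796750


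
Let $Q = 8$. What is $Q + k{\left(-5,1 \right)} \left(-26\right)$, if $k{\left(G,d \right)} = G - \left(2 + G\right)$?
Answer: $60$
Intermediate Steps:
$k{\left(G,d \right)} = -2$
$Q + k{\left(-5,1 \right)} \left(-26\right) = 8 - -52 = 8 + 52 = 60$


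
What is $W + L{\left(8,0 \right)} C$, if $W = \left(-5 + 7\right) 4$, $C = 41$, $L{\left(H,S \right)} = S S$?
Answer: $8$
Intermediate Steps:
$L{\left(H,S \right)} = S^{2}$
$W = 8$ ($W = 2 \cdot 4 = 8$)
$W + L{\left(8,0 \right)} C = 8 + 0^{2} \cdot 41 = 8 + 0 \cdot 41 = 8 + 0 = 8$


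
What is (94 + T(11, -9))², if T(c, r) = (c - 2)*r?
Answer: 169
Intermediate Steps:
T(c, r) = r*(-2 + c) (T(c, r) = (-2 + c)*r = r*(-2 + c))
(94 + T(11, -9))² = (94 - 9*(-2 + 11))² = (94 - 9*9)² = (94 - 81)² = 13² = 169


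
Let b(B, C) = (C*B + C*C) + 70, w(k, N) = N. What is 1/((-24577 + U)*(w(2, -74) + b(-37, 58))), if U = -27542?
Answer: -1/63272466 ≈ -1.5805e-8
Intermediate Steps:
b(B, C) = 70 + C² + B*C (b(B, C) = (B*C + C²) + 70 = (C² + B*C) + 70 = 70 + C² + B*C)
1/((-24577 + U)*(w(2, -74) + b(-37, 58))) = 1/((-24577 - 27542)*(-74 + (70 + 58² - 37*58))) = 1/(-52119*(-74 + (70 + 3364 - 2146))) = 1/(-52119*(-74 + 1288)) = 1/(-52119*1214) = 1/(-63272466) = -1/63272466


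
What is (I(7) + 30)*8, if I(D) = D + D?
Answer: 352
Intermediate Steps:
I(D) = 2*D
(I(7) + 30)*8 = (2*7 + 30)*8 = (14 + 30)*8 = 44*8 = 352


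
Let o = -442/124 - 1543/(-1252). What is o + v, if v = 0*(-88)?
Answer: -90513/38812 ≈ -2.3321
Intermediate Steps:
v = 0
o = -90513/38812 (o = -442*1/124 - 1543*(-1/1252) = -221/62 + 1543/1252 = -90513/38812 ≈ -2.3321)
o + v = -90513/38812 + 0 = -90513/38812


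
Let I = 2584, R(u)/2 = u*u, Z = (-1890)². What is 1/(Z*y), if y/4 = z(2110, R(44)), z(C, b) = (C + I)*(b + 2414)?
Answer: 1/421600445985600 ≈ 2.3719e-15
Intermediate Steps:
Z = 3572100
R(u) = 2*u² (R(u) = 2*(u*u) = 2*u²)
z(C, b) = (2414 + b)*(2584 + C) (z(C, b) = (C + 2584)*(b + 2414) = (2584 + C)*(2414 + b) = (2414 + b)*(2584 + C))
y = 118025936 (y = 4*(6237776 + 2414*2110 + 2584*(2*44²) + 2110*(2*44²)) = 4*(6237776 + 5093540 + 2584*(2*1936) + 2110*(2*1936)) = 4*(6237776 + 5093540 + 2584*3872 + 2110*3872) = 4*(6237776 + 5093540 + 10005248 + 8169920) = 4*29506484 = 118025936)
1/(Z*y) = 1/(3572100*118025936) = (1/3572100)*(1/118025936) = 1/421600445985600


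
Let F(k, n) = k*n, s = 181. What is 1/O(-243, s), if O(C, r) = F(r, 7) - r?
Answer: 1/1086 ≈ 0.00092081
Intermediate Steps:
O(C, r) = 6*r (O(C, r) = r*7 - r = 7*r - r = 6*r)
1/O(-243, s) = 1/(6*181) = 1/1086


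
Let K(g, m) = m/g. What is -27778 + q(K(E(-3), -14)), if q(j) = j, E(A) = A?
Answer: -83320/3 ≈ -27773.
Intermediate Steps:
-27778 + q(K(E(-3), -14)) = -27778 - 14/(-3) = -27778 - 14*(-⅓) = -27778 + 14/3 = -83320/3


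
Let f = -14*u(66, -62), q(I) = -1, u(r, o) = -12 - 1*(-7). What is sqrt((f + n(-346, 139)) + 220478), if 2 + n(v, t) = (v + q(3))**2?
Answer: sqrt(340955) ≈ 583.91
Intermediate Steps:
u(r, o) = -5 (u(r, o) = -12 + 7 = -5)
f = 70 (f = -14*(-5) = 70)
n(v, t) = -2 + (-1 + v)**2 (n(v, t) = -2 + (v - 1)**2 = -2 + (-1 + v)**2)
sqrt((f + n(-346, 139)) + 220478) = sqrt((70 + (-2 + (-1 - 346)**2)) + 220478) = sqrt((70 + (-2 + (-347)**2)) + 220478) = sqrt((70 + (-2 + 120409)) + 220478) = sqrt((70 + 120407) + 220478) = sqrt(120477 + 220478) = sqrt(340955)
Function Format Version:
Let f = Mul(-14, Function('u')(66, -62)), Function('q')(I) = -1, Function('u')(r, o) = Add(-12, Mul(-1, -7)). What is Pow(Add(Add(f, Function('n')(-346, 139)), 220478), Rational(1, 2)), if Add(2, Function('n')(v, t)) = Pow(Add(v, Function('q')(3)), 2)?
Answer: Pow(340955, Rational(1, 2)) ≈ 583.91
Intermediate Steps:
Function('u')(r, o) = -5 (Function('u')(r, o) = Add(-12, 7) = -5)
f = 70 (f = Mul(-14, -5) = 70)
Function('n')(v, t) = Add(-2, Pow(Add(-1, v), 2)) (Function('n')(v, t) = Add(-2, Pow(Add(v, -1), 2)) = Add(-2, Pow(Add(-1, v), 2)))
Pow(Add(Add(f, Function('n')(-346, 139)), 220478), Rational(1, 2)) = Pow(Add(Add(70, Add(-2, Pow(Add(-1, -346), 2))), 220478), Rational(1, 2)) = Pow(Add(Add(70, Add(-2, Pow(-347, 2))), 220478), Rational(1, 2)) = Pow(Add(Add(70, Add(-2, 120409)), 220478), Rational(1, 2)) = Pow(Add(Add(70, 120407), 220478), Rational(1, 2)) = Pow(Add(120477, 220478), Rational(1, 2)) = Pow(340955, Rational(1, 2))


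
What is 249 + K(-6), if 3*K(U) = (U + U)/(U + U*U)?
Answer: 3733/15 ≈ 248.87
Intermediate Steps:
K(U) = 2*U/(3*(U + U²)) (K(U) = ((U + U)/(U + U*U))/3 = ((2*U)/(U + U²))/3 = (2*U/(U + U²))/3 = 2*U/(3*(U + U²)))
249 + K(-6) = 249 + 2/(3*(1 - 6)) = 249 + (⅔)/(-5) = 249 + (⅔)*(-⅕) = 249 - 2/15 = 3733/15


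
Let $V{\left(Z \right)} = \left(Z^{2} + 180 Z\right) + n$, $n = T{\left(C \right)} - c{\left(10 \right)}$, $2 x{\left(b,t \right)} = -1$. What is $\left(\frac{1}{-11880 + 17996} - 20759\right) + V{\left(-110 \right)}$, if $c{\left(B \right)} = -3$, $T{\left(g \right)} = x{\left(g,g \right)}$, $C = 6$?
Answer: $- \frac{174039953}{6116} \approx -28457.0$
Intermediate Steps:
$x{\left(b,t \right)} = - \frac{1}{2}$ ($x{\left(b,t \right)} = \frac{1}{2} \left(-1\right) = - \frac{1}{2}$)
$T{\left(g \right)} = - \frac{1}{2}$
$n = \frac{5}{2}$ ($n = - \frac{1}{2} - -3 = - \frac{1}{2} + 3 = \frac{5}{2} \approx 2.5$)
$V{\left(Z \right)} = \frac{5}{2} + Z^{2} + 180 Z$ ($V{\left(Z \right)} = \left(Z^{2} + 180 Z\right) + \frac{5}{2} = \frac{5}{2} + Z^{2} + 180 Z$)
$\left(\frac{1}{-11880 + 17996} - 20759\right) + V{\left(-110 \right)} = \left(\frac{1}{-11880 + 17996} - 20759\right) + \left(\frac{5}{2} + \left(-110\right)^{2} + 180 \left(-110\right)\right) = \left(\frac{1}{6116} - 20759\right) + \left(\frac{5}{2} + 12100 - 19800\right) = \left(\frac{1}{6116} - 20759\right) - \frac{15395}{2} = - \frac{126962043}{6116} - \frac{15395}{2} = - \frac{174039953}{6116}$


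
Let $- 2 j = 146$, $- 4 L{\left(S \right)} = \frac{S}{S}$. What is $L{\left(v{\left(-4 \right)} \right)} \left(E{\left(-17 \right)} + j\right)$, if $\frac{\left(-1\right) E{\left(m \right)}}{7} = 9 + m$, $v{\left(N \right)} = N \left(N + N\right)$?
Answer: $\frac{17}{4} \approx 4.25$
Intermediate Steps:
$v{\left(N \right)} = 2 N^{2}$ ($v{\left(N \right)} = N 2 N = 2 N^{2}$)
$L{\left(S \right)} = - \frac{1}{4}$ ($L{\left(S \right)} = - \frac{S \frac{1}{S}}{4} = \left(- \frac{1}{4}\right) 1 = - \frac{1}{4}$)
$E{\left(m \right)} = -63 - 7 m$ ($E{\left(m \right)} = - 7 \left(9 + m\right) = -63 - 7 m$)
$j = -73$ ($j = \left(- \frac{1}{2}\right) 146 = -73$)
$L{\left(v{\left(-4 \right)} \right)} \left(E{\left(-17 \right)} + j\right) = - \frac{\left(-63 - -119\right) - 73}{4} = - \frac{\left(-63 + 119\right) - 73}{4} = - \frac{56 - 73}{4} = \left(- \frac{1}{4}\right) \left(-17\right) = \frac{17}{4}$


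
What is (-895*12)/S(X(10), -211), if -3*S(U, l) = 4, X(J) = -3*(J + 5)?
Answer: 8055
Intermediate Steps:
X(J) = -15 - 3*J (X(J) = -3*(5 + J) = -15 - 3*J)
S(U, l) = -4/3 (S(U, l) = -⅓*4 = -4/3)
(-895*12)/S(X(10), -211) = (-895*12)/(-4/3) = -10740*(-¾) = 8055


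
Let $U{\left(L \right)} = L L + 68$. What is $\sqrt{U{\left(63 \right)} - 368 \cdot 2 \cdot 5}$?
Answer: $\sqrt{357} \approx 18.894$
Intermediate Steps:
$U{\left(L \right)} = 68 + L^{2}$ ($U{\left(L \right)} = L^{2} + 68 = 68 + L^{2}$)
$\sqrt{U{\left(63 \right)} - 368 \cdot 2 \cdot 5} = \sqrt{\left(68 + 63^{2}\right) - 368 \cdot 2 \cdot 5} = \sqrt{\left(68 + 3969\right) - 3680} = \sqrt{4037 - 3680} = \sqrt{357}$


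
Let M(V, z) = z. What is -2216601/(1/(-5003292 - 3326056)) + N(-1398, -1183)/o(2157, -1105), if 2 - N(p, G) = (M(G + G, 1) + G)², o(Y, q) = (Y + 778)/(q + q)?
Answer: 10837688346836800/587 ≈ 1.8463e+13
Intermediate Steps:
o(Y, q) = (778 + Y)/(2*q) (o(Y, q) = (778 + Y)/((2*q)) = (778 + Y)*(1/(2*q)) = (778 + Y)/(2*q))
N(p, G) = 2 - (1 + G)²
-2216601/(1/(-5003292 - 3326056)) + N(-1398, -1183)/o(2157, -1105) = -2216601/(1/(-5003292 - 3326056)) + (2 - (1 - 1183)²)/(((½)*(778 + 2157)/(-1105))) = -2216601/(1/(-8329348)) + (2 - 1*(-1182)²)/(((½)*(-1/1105)*2935)) = -2216601/(-1/8329348) + (2 - 1*1397124)/(-587/442) = -2216601*(-8329348) + (2 - 1397124)*(-442/587) = 18462841106148 - 1397122*(-442/587) = 18462841106148 + 617527924/587 = 10837688346836800/587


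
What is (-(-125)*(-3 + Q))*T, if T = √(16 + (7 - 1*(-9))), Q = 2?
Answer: -500*√2 ≈ -707.11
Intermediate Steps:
T = 4*√2 (T = √(16 + (7 + 9)) = √(16 + 16) = √32 = 4*√2 ≈ 5.6569)
(-(-125)*(-3 + Q))*T = (-(-125)*(-3 + 2))*(4*√2) = (-(-125)*(-1))*(4*√2) = (-25*5)*(4*√2) = -500*√2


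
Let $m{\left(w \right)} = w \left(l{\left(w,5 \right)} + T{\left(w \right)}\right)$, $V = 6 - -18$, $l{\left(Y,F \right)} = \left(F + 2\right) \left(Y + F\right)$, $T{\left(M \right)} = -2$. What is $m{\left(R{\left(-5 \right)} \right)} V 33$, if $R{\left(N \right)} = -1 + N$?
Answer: $42768$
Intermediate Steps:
$l{\left(Y,F \right)} = \left(2 + F\right) \left(F + Y\right)$
$V = 24$ ($V = 6 + 18 = 24$)
$m{\left(w \right)} = w \left(33 + 7 w\right)$ ($m{\left(w \right)} = w \left(\left(5^{2} + 2 \cdot 5 + 2 w + 5 w\right) - 2\right) = w \left(\left(25 + 10 + 2 w + 5 w\right) - 2\right) = w \left(\left(35 + 7 w\right) - 2\right) = w \left(33 + 7 w\right)$)
$m{\left(R{\left(-5 \right)} \right)} V 33 = \left(-1 - 5\right) \left(33 + 7 \left(-1 - 5\right)\right) 24 \cdot 33 = - 6 \left(33 + 7 \left(-6\right)\right) 24 \cdot 33 = - 6 \left(33 - 42\right) 24 \cdot 33 = \left(-6\right) \left(-9\right) 24 \cdot 33 = 54 \cdot 24 \cdot 33 = 1296 \cdot 33 = 42768$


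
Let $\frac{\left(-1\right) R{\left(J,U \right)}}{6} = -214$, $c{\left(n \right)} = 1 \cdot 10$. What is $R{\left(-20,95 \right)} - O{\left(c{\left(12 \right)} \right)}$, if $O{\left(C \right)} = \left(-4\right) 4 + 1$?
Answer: $1299$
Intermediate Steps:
$c{\left(n \right)} = 10$
$R{\left(J,U \right)} = 1284$ ($R{\left(J,U \right)} = \left(-6\right) \left(-214\right) = 1284$)
$O{\left(C \right)} = -15$ ($O{\left(C \right)} = -16 + 1 = -15$)
$R{\left(-20,95 \right)} - O{\left(c{\left(12 \right)} \right)} = 1284 - -15 = 1284 + 15 = 1299$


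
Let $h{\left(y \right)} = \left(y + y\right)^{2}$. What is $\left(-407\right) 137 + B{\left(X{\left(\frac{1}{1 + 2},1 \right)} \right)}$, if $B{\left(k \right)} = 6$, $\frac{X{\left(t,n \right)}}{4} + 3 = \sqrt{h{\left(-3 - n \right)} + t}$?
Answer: $-55753$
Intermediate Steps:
$h{\left(y \right)} = 4 y^{2}$ ($h{\left(y \right)} = \left(2 y\right)^{2} = 4 y^{2}$)
$X{\left(t,n \right)} = -12 + 4 \sqrt{t + 4 \left(-3 - n\right)^{2}}$ ($X{\left(t,n \right)} = -12 + 4 \sqrt{4 \left(-3 - n\right)^{2} + t} = -12 + 4 \sqrt{t + 4 \left(-3 - n\right)^{2}}$)
$\left(-407\right) 137 + B{\left(X{\left(\frac{1}{1 + 2},1 \right)} \right)} = \left(-407\right) 137 + 6 = -55759 + 6 = -55753$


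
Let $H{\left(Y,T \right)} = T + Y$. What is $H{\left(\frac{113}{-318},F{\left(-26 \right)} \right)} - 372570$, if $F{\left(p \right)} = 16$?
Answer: $- \frac{118472285}{318} \approx -3.7255 \cdot 10^{5}$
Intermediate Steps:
$H{\left(\frac{113}{-318},F{\left(-26 \right)} \right)} - 372570 = \left(16 + \frac{113}{-318}\right) - 372570 = \left(16 + 113 \left(- \frac{1}{318}\right)\right) - 372570 = \left(16 - \frac{113}{318}\right) - 372570 = \frac{4975}{318} - 372570 = - \frac{118472285}{318}$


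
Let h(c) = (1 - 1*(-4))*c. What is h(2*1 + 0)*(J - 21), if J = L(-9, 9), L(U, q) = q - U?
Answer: -30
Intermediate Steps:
h(c) = 5*c (h(c) = (1 + 4)*c = 5*c)
J = 18 (J = 9 - 1*(-9) = 9 + 9 = 18)
h(2*1 + 0)*(J - 21) = (5*(2*1 + 0))*(18 - 21) = (5*(2 + 0))*(-3) = (5*2)*(-3) = 10*(-3) = -30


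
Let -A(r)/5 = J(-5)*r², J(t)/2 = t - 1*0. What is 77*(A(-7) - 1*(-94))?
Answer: 195888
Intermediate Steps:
J(t) = 2*t (J(t) = 2*(t - 1*0) = 2*(t + 0) = 2*t)
A(r) = 50*r² (A(r) = -5*2*(-5)*r² = -(-50)*r² = 50*r²)
77*(A(-7) - 1*(-94)) = 77*(50*(-7)² - 1*(-94)) = 77*(50*49 + 94) = 77*(2450 + 94) = 77*2544 = 195888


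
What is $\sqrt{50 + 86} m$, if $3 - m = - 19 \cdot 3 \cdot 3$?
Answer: $348 \sqrt{34} \approx 2029.2$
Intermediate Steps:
$m = 174$ ($m = 3 - - 19 \cdot 3 \cdot 3 = 3 - \left(-19\right) 9 = 3 - -171 = 3 + 171 = 174$)
$\sqrt{50 + 86} m = \sqrt{50 + 86} \cdot 174 = \sqrt{136} \cdot 174 = 2 \sqrt{34} \cdot 174 = 348 \sqrt{34}$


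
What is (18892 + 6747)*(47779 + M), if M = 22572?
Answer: 1803729289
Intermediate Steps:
(18892 + 6747)*(47779 + M) = (18892 + 6747)*(47779 + 22572) = 25639*70351 = 1803729289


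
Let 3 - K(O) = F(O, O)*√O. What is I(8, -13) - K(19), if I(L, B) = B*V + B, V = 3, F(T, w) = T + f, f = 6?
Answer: -55 + 25*√19 ≈ 53.972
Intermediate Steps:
F(T, w) = 6 + T (F(T, w) = T + 6 = 6 + T)
K(O) = 3 - √O*(6 + O) (K(O) = 3 - (6 + O)*√O = 3 - √O*(6 + O))
I(L, B) = 4*B (I(L, B) = B*3 + B = 3*B + B = 4*B)
I(8, -13) - K(19) = 4*(-13) - (3 - √19*(6 + 19)) = -52 - (3 - 1*√19*25) = -52 - (3 - 25*√19) = -52 + (-3 + 25*√19) = -55 + 25*√19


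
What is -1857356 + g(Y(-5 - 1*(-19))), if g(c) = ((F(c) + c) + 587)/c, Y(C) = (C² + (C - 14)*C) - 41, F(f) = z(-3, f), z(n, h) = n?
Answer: -287889441/155 ≈ -1.8574e+6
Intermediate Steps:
F(f) = -3
Y(C) = -41 + C² + C*(-14 + C) (Y(C) = (C² + (-14 + C)*C) - 41 = (C² + C*(-14 + C)) - 41 = -41 + C² + C*(-14 + C))
g(c) = (584 + c)/c (g(c) = ((-3 + c) + 587)/c = (584 + c)/c)
-1857356 + g(Y(-5 - 1*(-19))) = -1857356 + (584 + (-41 - 14*(-5 - 1*(-19)) + 2*(-5 - 1*(-19))²))/(-41 - 14*(-5 - 1*(-19)) + 2*(-5 - 1*(-19))²) = -1857356 + (584 + (-41 - 14*(-5 + 19) + 2*(-5 + 19)²))/(-41 - 14*(-5 + 19) + 2*(-5 + 19)²) = -1857356 + (584 + (-41 - 14*14 + 2*14²))/(-41 - 14*14 + 2*14²) = -1857356 + (584 + (-41 - 196 + 2*196))/(-41 - 196 + 2*196) = -1857356 + (584 + (-41 - 196 + 392))/(-41 - 196 + 392) = -1857356 + (584 + 155)/155 = -1857356 + (1/155)*739 = -1857356 + 739/155 = -287889441/155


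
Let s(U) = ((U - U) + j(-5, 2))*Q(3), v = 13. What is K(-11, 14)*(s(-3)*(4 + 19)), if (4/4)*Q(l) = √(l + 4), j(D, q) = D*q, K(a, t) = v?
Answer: -2990*√7 ≈ -7910.8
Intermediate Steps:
K(a, t) = 13
Q(l) = √(4 + l) (Q(l) = √(l + 4) = √(4 + l))
s(U) = -10*√7 (s(U) = ((U - U) - 5*2)*√(4 + 3) = (0 - 10)*√7 = -10*√7)
K(-11, 14)*(s(-3)*(4 + 19)) = 13*((-10*√7)*(4 + 19)) = 13*(-10*√7*23) = 13*(-230*√7) = -2990*√7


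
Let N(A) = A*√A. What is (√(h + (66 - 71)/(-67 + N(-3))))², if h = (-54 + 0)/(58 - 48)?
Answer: (-81*√3 + 1784*I)/(5*(-67*I + 3*√3)) ≈ -5.3258 - 0.005753*I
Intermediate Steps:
h = -27/5 (h = -54/10 = -54*⅒ = -27/5 ≈ -5.4000)
N(A) = A^(3/2)
(√(h + (66 - 71)/(-67 + N(-3))))² = (√(-27/5 + (66 - 71)/(-67 + (-3)^(3/2))))² = (√(-27/5 - 5/(-67 - 3*I*√3)))² = -27/5 - 5/(-67 - 3*I*√3)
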